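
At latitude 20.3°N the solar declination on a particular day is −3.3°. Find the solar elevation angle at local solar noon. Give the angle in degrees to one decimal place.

66.4°

At local solar noon the hour angle is zero, so the elevation is 90° − |φ − δ| = 90° − |20.3° − (-3.3°)| = 90° − 23.6° = 66.4°.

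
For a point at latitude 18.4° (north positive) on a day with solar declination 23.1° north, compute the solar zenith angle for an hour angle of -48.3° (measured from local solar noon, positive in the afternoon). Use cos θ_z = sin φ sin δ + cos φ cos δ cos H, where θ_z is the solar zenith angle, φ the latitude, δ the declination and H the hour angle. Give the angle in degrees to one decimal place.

45.2°

cos θ_z = sin(18.4°) sin(23.1°) + cos(18.4°) cos(23.1°) cos(-48.30°) = 0.1238 + 0.5806 = 0.7044.
θ_z = arccos(0.7044) = 45.22°.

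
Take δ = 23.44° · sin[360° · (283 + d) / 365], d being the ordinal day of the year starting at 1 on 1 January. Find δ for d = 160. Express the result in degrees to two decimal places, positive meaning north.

360 × (283 + 160) / 365 = 436.932°; sin(436.932°) = 0.9741.
δ = 23.44 × 0.9741 = 22.833° ≈ +22.83°.

+22.83°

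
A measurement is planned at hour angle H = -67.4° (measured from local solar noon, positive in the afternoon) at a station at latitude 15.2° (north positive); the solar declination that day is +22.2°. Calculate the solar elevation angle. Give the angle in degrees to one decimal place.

26.3°

cos θ_z = sin φ sin δ + cos φ cos δ cos H = (0.2622)(0.3778) + (0.9650)(0.9259)(0.3843) = 0.4424.
θ_z = arccos(0.4424) = 63.74°, so the elevation is 90° − 63.74° = 26.26°.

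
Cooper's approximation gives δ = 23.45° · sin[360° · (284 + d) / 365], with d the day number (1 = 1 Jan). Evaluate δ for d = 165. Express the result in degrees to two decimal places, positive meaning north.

+23.27°

360 × (284 + 165) / 365 = 442.849°; sin(442.849°) = 0.9922.
δ = 23.45 × 0.9922 = 23.267° ≈ +23.27°.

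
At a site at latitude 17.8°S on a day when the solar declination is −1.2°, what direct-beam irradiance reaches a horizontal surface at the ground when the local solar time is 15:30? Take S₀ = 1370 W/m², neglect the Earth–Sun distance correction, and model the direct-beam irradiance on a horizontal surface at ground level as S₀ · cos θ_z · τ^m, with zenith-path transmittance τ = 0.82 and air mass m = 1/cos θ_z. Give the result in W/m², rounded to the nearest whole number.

572 W/m²

Hour angle H = 15° × (15.5 − 12) = 52.50°.
With φ = -17.8°, δ = -1.2°, H = 52.50°: sin φ sin δ = 0.0064, cos φ cos δ cos H = 0.5795, so cos θ_z = 0.5859.
Air mass m = 1/cos θ_z = 1/0.5859 = 1.707; τ^m = 0.82^1.707 = 0.7127.
Surface direct beam = 1370 × 0.5859 × 0.7127 = 572.07 W/m².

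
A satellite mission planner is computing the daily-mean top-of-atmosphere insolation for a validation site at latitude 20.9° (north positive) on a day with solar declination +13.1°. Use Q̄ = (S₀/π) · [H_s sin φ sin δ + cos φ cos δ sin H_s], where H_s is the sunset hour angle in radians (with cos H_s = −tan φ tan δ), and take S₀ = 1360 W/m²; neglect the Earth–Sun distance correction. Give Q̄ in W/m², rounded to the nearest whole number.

450 W/m²

The sunset hour angle satisfies cos H_s = −tan φ tan δ = -0.0889, giving H_s = 95.10°. In radians, H_s = 1.6598.
H_s sin φ sin δ = 1.6598 × 0.3567 × 0.2267 = 0.1342.
cos φ cos δ sin H_s = 0.9342 × 0.9740 × 0.9960 = 0.9063.
Q̄ = (1360/π) × (0.1342 + 0.9063) = 432.90 × 1.0405 = 450.43 W/m².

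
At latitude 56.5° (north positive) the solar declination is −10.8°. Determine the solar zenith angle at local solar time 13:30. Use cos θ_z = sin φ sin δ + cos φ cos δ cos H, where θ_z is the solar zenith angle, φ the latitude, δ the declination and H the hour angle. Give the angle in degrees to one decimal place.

Hour angle H = 15° × (13.5 − 12) = 22.50°.
cos θ_z = sin φ sin δ + cos φ cos δ cos H = (0.8339)(-0.1874) + (0.5519)(0.9823)(0.9239) = 0.3446.
θ_z = arccos(0.3446) = 69.84°.

69.8°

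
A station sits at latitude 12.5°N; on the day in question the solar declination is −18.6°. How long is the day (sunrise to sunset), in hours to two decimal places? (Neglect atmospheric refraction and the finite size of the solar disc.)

11.43 hours

−tan φ tan δ = −(0.2217)(-0.3365) = 0.0746; H_s = arccos(0.0746) = 85.72°.
Day length = 2 H_s / 15° h⁻¹ = 171.44° / 15 = 11.429 h.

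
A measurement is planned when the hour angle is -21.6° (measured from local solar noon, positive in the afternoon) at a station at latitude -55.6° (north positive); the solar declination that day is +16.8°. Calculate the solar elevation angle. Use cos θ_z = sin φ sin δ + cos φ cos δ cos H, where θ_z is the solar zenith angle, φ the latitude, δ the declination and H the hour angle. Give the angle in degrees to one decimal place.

15.3°

cos θ_z = sin φ sin δ + cos φ cos δ cos H = (-0.8251)(0.2890) + (0.5650)(0.9573)(0.9298) = 0.2645.
θ_z = arccos(0.2645) = 74.66°, so the elevation is 90° − 74.66° = 15.34°.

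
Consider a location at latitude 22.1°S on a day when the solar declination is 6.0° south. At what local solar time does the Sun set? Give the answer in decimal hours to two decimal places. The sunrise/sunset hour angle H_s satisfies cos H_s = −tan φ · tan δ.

The sunset hour angle satisfies cos H_s = −tan φ tan δ = -0.0427, giving H_s = 92.45°.
Sunset is at 12 + H_s/15 = 12 + 6.163 = 18.163 h local solar time.

18.16 h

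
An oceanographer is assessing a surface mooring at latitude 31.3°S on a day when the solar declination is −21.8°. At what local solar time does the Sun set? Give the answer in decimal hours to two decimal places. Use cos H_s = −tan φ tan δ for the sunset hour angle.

The sunset hour angle satisfies cos H_s = −tan φ tan δ = -0.2432, giving H_s = 104.08°.
Sunset is at 12 + H_s/15 = 12 + 6.939 = 18.939 h local solar time.

18.94 h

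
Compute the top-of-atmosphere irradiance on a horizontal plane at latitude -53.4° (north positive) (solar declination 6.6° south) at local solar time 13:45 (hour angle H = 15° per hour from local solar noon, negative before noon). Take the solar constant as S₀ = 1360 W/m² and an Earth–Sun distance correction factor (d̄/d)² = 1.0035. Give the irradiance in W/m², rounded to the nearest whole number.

851 W/m²

Hour angle H = 15° × (13.75 − 12) = 26.25°.
cos θ_z = sin(-53.4°) sin(-6.6°) + cos(-53.4°) cos(-6.6°) cos(26.25°) = 0.0923 + 0.5312 = 0.6235.
Top-of-atmosphere irradiance = S₀ (d̄/d)² cos θ_z = 1360 × 1.0035 × 0.6235 = 850.93 W/m².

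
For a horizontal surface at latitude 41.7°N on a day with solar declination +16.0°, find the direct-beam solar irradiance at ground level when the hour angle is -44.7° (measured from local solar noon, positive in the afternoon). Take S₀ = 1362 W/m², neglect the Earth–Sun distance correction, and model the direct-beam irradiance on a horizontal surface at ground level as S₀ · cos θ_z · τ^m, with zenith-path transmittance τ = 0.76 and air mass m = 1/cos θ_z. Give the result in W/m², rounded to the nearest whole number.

636 W/m²

cos θ_z = sin(41.7°) sin(16.0°) + cos(41.7°) cos(16.0°) cos(-44.70°) = 0.1834 + 0.5102 = 0.6936.
Air mass m = 1/cos θ_z = 1/0.6936 = 1.442; τ^m = 0.76^1.442 = 0.6732.
Surface direct beam = 1362 × 0.6936 × 0.6732 = 635.96 W/m².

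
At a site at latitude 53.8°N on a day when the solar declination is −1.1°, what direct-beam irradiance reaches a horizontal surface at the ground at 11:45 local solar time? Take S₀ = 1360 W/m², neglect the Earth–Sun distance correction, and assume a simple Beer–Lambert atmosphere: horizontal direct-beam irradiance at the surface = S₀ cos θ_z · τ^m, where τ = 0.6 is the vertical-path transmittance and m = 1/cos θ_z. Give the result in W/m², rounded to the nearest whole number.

320 W/m²

Hour angle H = 15° × (11.75 − 12) = -3.75°.
cos θ_z = sin φ sin δ + cos φ cos δ cos H = (0.8070)(-0.0192) + (0.5906)(0.9998)(0.9979) = 0.5737.
Air mass m = 1/cos θ_z = 1/0.5737 = 1.743; τ^m = 0.6^1.743 = 0.4105.
Surface direct beam = 1360 × 0.5737 × 0.4105 = 320.29 W/m².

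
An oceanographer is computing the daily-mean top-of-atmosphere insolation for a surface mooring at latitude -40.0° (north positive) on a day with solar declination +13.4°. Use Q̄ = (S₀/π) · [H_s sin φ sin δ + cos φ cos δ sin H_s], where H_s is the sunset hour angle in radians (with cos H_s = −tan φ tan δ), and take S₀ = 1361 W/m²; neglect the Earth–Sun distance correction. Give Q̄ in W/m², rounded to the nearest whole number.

cos H_s = −tan(-40.0°) · tan(13.4°) = 0.1999, so H_s = arccos(0.1999) = 78.47°. In radians, H_s = 1.3696.
H_s sin φ sin δ = 1.3696 × -0.6428 × 0.2317 = -0.2040.
cos φ cos δ sin H_s = 0.7660 × 0.9728 × 0.9798 = 0.7301.
Q̄ = (1361/π) × (-0.2040 + 0.7301) = 433.22 × 0.5261 = 227.92 W/m².

228 W/m²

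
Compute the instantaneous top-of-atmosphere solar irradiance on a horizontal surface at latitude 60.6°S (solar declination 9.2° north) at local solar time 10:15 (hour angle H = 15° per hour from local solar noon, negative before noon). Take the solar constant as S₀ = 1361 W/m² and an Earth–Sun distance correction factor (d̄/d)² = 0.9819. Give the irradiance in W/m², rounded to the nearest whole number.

395 W/m²

Hour angle H = 15° × (10.25 − 12) = -26.25°.
cos θ_z = sin(-60.6°) sin(9.2°) + cos(-60.6°) cos(9.2°) cos(-26.25°) = -0.1393 + 0.4346 = 0.2953.
Top-of-atmosphere irradiance = S₀ (d̄/d)² cos θ_z = 1361 × 0.9819 × 0.2953 = 394.63 W/m².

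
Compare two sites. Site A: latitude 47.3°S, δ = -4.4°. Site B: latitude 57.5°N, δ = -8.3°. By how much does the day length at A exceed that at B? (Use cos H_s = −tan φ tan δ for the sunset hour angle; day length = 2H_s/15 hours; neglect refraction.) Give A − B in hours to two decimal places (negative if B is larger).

+2.40 h

A: H_s = arccos(−tan -47.3° · tan -4.4°) = 94.78°, so 2H_s/15 = 12.6373 h.
B: H_s = arccos(−tan 57.5° · tan -8.3°) = 76.76°, so 2H_s/15 = 10.2347 h.
A − B = 12.6373 − 10.2347 = 2.4026 h.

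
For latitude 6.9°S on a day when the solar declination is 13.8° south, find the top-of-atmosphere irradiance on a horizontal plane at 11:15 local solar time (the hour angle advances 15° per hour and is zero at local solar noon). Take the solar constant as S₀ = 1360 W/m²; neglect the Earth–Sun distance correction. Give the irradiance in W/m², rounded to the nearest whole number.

Hour angle H = 15° × (11.25 − 12) = -11.25°.
With φ = -6.9°, δ = -13.8°, H = -11.25°: sin φ sin δ = 0.0287, cos φ cos δ cos H = 0.9456, so cos θ_z = 0.9743.
Top-of-atmosphere irradiance = S₀ cos θ_z = 1360 × 0.9743 = 1325.05 W/m².

1325 W/m²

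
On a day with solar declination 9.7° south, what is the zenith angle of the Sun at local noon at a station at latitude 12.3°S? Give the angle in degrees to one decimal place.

At local solar noon the hour angle is zero, so the zenith angle is |φ − δ| = |-12.3° − (-9.7°)| = 2.6°.

2.6°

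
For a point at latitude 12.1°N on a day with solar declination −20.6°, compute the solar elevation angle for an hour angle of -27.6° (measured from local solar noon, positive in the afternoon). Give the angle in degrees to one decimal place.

47.5°

With φ = 12.1°, δ = -20.6°, H = -27.60°: sin φ sin δ = -0.0738, cos φ cos δ cos H = 0.8111, so cos θ_z = 0.7373.
θ_z = arccos(0.7373) = 42.50°, so the elevation is 90° − 42.50° = 47.50°.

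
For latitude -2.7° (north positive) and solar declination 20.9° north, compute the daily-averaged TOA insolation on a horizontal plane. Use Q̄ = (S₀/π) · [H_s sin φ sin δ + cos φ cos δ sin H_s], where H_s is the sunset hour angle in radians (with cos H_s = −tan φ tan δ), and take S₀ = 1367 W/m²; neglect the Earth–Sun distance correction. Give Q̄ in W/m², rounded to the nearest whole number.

395 W/m²

The sunset hour angle satisfies cos H_s = −tan φ tan δ = 0.0180, giving H_s = 88.97°. In radians, H_s = 1.5528.
H_s sin φ sin δ = 1.5528 × -0.0471 × 0.3567 = -0.0261.
cos φ cos δ sin H_s = 0.9989 × 0.9342 × 0.9998 = 0.9330.
Q̄ = (1367/π) × (-0.0261 + 0.9330) = 435.13 × 0.9069 = 394.62 W/m².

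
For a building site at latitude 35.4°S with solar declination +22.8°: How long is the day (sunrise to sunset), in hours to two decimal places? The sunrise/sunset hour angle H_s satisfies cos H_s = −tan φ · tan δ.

9.68 hours

−tan φ tan δ = −(-0.7107)(0.4204) = 0.2988; H_s = arccos(0.2988) = 72.61°.
Day length = 2 H_s / 15° h⁻¹ = 145.22° / 15 = 9.681 h.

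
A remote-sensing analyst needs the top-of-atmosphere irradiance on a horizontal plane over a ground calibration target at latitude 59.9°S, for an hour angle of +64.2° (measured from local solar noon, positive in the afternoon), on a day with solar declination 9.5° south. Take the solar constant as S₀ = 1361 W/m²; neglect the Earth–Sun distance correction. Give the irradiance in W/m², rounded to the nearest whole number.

With φ = -59.9°, δ = -9.5°, H = 64.20°: sin φ sin δ = 0.1428, cos φ cos δ cos H = 0.2153, so cos θ_z = 0.3581.
Top-of-atmosphere irradiance = S₀ cos θ_z = 1361 × 0.3581 = 487.37 W/m².

487 W/m²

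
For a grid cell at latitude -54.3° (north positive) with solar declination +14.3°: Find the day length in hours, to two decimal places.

9.23 hours

The sunset hour angle satisfies cos H_s = −tan φ tan δ = 0.3547, giving H_s = 69.22°.
Day length = 2 H_s / 15° h⁻¹ = 138.44° / 15 = 9.229 h.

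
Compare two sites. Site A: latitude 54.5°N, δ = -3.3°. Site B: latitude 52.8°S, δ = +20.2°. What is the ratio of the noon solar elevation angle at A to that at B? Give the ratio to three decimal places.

1.894

A: 90° − |54.5 − (-3.3)| = 32.20°.
B: 90° − |-52.8 − (20.2)| = 17.00°.
Ratio A/B = 32.2000 / 17.0000 = 1.8941.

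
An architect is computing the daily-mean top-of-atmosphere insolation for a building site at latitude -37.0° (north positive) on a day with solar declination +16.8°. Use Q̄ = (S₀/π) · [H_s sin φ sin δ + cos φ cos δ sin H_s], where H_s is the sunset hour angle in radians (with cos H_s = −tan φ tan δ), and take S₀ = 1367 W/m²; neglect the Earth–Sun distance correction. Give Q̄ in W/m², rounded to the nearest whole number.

222 W/m²

−tan φ tan δ = −(-0.7536)(0.3019) = 0.2275; H_s = arccos(0.2275) = 76.85°. In radians, H_s = 1.3413.
H_s sin φ sin δ = 1.3413 × -0.6018 × 0.2890 = -0.2333.
cos φ cos δ sin H_s = 0.7986 × 0.9573 × 0.9738 = 0.7445.
Q̄ = (1367/π) × (-0.2333 + 0.7445) = 435.13 × 0.5112 = 222.44 W/m².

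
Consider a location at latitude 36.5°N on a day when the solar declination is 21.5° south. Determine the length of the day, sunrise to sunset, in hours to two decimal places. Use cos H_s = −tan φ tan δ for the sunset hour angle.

9.74 hours

−tan φ tan δ = −(0.7400)(-0.3939) = 0.2915; H_s = arccos(0.2915) = 73.05°.
Day length = 2 H_s / 15° h⁻¹ = 146.10° / 15 = 9.740 h.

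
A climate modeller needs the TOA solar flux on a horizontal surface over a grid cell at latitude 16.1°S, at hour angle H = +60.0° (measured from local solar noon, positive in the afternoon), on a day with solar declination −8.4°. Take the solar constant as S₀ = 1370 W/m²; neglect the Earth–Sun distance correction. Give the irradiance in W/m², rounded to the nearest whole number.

707 W/m²

cos θ_z = sin φ sin δ + cos φ cos δ cos H = (-0.2773)(-0.1461) + (0.9608)(0.9893)(0.5000) = 0.5158.
Top-of-atmosphere irradiance = S₀ cos θ_z = 1370 × 0.5158 = 706.65 W/m².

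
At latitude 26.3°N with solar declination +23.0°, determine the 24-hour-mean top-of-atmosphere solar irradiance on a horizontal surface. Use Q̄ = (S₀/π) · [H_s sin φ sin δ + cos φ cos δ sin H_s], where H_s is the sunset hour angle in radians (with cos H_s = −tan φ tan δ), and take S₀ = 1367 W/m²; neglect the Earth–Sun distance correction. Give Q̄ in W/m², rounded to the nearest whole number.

485 W/m²

The sunset hour angle satisfies cos H_s = −tan φ tan δ = -0.2098, giving H_s = 102.11°. In radians, H_s = 1.7822.
H_s sin φ sin δ = 1.7822 × 0.4431 × 0.3907 = 0.3085.
cos φ cos δ sin H_s = 0.8965 × 0.9205 × 0.9777 = 0.8068.
Q̄ = (1367/π) × (0.3085 + 0.8068) = 435.13 × 1.1153 = 485.30 W/m².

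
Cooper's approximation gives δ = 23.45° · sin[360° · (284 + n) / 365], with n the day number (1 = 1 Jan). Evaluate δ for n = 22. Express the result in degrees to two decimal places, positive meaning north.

360 × (284 + 22) / 365 = 301.808°; sin(301.808°) = -0.8498.
δ = 23.45 × -0.8498 = -19.928° ≈ -19.93°.

-19.93°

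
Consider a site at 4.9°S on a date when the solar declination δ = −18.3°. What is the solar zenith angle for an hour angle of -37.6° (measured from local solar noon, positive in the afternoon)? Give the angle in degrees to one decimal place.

39.1°

cos θ_z = sin φ sin δ + cos φ cos δ cos H = (-0.0854)(-0.3140) + (0.9963)(0.9494)(0.7923) = 0.7762.
θ_z = arccos(0.7762) = 39.09°.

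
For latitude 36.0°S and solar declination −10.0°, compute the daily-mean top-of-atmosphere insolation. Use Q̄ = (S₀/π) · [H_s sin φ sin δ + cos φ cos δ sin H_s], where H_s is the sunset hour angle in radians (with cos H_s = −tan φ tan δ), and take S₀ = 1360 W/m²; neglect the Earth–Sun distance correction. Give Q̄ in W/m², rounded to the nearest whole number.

The sunset hour angle satisfies cos H_s = −tan φ tan δ = -0.1281, giving H_s = 97.36°. In radians, H_s = 1.6993.
H_s sin φ sin δ = 1.6993 × -0.5878 × -0.1736 = 0.1734.
cos φ cos δ sin H_s = 0.8090 × 0.9848 × 0.9918 = 0.7902.
Q̄ = (1360/π) × (0.1734 + 0.7902) = 432.90 × 0.9636 = 417.14 W/m².

417 W/m²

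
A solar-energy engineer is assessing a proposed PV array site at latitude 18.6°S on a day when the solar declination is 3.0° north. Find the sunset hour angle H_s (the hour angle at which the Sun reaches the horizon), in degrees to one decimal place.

−tan φ tan δ = −(-0.3365)(0.0524) = 0.0176; H_s = arccos(0.0176) = 88.99°.

89.0°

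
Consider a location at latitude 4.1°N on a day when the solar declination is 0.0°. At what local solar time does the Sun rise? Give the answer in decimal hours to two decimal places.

6.00 h

The sunset hour angle satisfies cos H_s = −tan φ tan δ = 0.0000, giving H_s = 90.00°.
Sunrise is at 12 − H_s/15 = 12 − 6.000 = 6.000 h local solar time.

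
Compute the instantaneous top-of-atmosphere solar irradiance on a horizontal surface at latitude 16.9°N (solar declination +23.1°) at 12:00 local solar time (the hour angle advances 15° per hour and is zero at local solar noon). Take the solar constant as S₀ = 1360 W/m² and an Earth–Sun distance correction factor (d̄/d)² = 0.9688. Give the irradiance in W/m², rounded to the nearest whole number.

1310 W/m²

Hour angle H = 15° × (12 − 12) = 0.00°.
With φ = 16.9°, δ = 23.1°, H = 0.00°: sin φ sin δ = 0.1141, cos φ cos δ cos H = 0.8801, so cos θ_z = 0.9942.
Top-of-atmosphere irradiance = S₀ (d̄/d)² cos θ_z = 1360 × 0.9688 × 0.9942 = 1309.93 W/m².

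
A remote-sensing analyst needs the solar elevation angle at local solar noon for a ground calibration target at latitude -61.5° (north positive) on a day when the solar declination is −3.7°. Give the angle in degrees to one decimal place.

32.2°

At local solar noon the hour angle is zero, so the elevation is 90° − |φ − δ| = 90° − |-61.5° − (-3.7°)| = 90° − 57.8° = 32.2°.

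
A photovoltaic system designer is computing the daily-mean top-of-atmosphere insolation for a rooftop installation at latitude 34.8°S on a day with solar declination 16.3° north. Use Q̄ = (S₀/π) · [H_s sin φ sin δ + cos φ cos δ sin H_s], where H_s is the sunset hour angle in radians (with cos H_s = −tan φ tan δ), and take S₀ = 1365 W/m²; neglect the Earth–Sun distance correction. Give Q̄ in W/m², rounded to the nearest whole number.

The sunset hour angle satisfies cos H_s = −tan φ tan δ = 0.2032, giving H_s = 78.28°. In radians, H_s = 1.3662.
H_s sin φ sin δ = 1.3662 × -0.5707 × 0.2807 = -0.2189.
cos φ cos δ sin H_s = 0.8211 × 0.9598 × 0.9791 = 0.7716.
Q̄ = (1365/π) × (-0.2189 + 0.7716) = 434.49 × 0.5527 = 240.14 W/m².

240 W/m²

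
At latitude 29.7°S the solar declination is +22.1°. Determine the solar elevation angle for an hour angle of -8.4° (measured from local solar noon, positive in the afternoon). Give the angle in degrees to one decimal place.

37.6°

cos θ_z = sin(-29.7°) sin(22.1°) + cos(-29.7°) cos(22.1°) cos(-8.40°) = -0.1864 + 0.7962 = 0.6098.
θ_z = arccos(0.6098) = 52.42°, so the elevation is 90° − 52.42° = 37.58°.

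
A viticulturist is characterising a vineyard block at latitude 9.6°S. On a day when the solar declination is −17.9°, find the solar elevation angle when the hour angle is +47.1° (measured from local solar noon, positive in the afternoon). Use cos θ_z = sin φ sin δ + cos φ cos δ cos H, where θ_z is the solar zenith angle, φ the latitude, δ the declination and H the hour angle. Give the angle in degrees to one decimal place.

cos θ_z = sin(-9.6°) sin(-17.9°) + cos(-9.6°) cos(-17.9°) cos(47.10°) = 0.0513 + 0.6387 = 0.6900.
θ_z = arccos(0.6900) = 46.37°, so the elevation is 90° − 46.37° = 43.63°.

43.6°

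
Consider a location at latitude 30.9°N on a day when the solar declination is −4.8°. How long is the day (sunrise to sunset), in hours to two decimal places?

11.62 hours

The sunset hour angle satisfies cos H_s = −tan φ tan δ = 0.0503, giving H_s = 87.12°.
Day length = 2 H_s / 15° h⁻¹ = 174.24° / 15 = 11.616 h.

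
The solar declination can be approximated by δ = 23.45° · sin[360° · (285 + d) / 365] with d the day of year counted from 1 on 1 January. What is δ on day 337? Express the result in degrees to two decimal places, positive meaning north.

-22.48°

360 × (285 + 337) / 365 = 613.479°; sin(613.479°) = -0.9587.
δ = 23.45 × -0.9587 = -22.482° ≈ -22.48°.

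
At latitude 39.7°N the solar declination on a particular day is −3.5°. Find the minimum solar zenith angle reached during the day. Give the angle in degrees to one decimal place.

43.2°

At local solar noon the hour angle is zero, so the zenith angle is |φ − δ| = |39.7° − (-3.5°)| = 43.2°.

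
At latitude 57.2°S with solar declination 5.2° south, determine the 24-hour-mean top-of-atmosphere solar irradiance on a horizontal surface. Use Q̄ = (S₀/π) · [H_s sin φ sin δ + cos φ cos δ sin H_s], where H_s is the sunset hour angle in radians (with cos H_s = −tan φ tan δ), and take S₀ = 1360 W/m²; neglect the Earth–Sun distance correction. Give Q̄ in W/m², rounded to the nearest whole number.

288 W/m²

The sunset hour angle satisfies cos H_s = −tan φ tan δ = -0.1412, giving H_s = 98.12°. In radians, H_s = 1.7125.
H_s sin φ sin δ = 1.7125 × -0.8406 × -0.0906 = 0.1304.
cos φ cos δ sin H_s = 0.5417 × 0.9959 × 0.9900 = 0.5341.
Q̄ = (1360/π) × (0.1304 + 0.5341) = 432.90 × 0.6645 = 287.66 W/m².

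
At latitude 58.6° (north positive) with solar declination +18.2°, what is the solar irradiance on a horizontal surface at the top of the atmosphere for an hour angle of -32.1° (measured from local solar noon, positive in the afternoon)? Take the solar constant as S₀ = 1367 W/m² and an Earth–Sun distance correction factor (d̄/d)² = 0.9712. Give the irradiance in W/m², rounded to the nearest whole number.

911 W/m²

cos θ_z = sin φ sin δ + cos φ cos δ cos H = (0.8536)(0.3123) + (0.5210)(0.9500)(0.8471) = 0.6859.
Top-of-atmosphere irradiance = S₀ (d̄/d)² cos θ_z = 1367 × 0.9712 × 0.6859 = 910.62 W/m².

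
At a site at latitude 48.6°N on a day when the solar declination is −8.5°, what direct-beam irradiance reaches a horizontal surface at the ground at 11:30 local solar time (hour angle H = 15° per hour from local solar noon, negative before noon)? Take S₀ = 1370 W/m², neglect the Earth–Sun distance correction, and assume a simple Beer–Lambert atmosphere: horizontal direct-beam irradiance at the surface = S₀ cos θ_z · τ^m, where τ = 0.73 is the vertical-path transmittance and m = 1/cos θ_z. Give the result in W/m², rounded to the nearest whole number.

410 W/m²

Hour angle H = 15° × (11.5 − 12) = -7.50°.
With φ = 48.6°, δ = -8.5°, H = -7.50°: sin φ sin δ = -0.1109, cos φ cos δ cos H = 0.6485, so cos θ_z = 0.5376.
Air mass m = 1/cos θ_z = 1/0.5376 = 1.860; τ^m = 0.73^1.860 = 0.5569.
Surface direct beam = 1370 × 0.5376 × 0.5569 = 410.16 W/m².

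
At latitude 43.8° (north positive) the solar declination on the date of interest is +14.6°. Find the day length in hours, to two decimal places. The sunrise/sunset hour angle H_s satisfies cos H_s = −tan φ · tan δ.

13.93 hours

The sunset hour angle satisfies cos H_s = −tan φ tan δ = -0.2498, giving H_s = 104.47°.
Day length = 2 H_s / 15° h⁻¹ = 208.94° / 15 = 13.929 h.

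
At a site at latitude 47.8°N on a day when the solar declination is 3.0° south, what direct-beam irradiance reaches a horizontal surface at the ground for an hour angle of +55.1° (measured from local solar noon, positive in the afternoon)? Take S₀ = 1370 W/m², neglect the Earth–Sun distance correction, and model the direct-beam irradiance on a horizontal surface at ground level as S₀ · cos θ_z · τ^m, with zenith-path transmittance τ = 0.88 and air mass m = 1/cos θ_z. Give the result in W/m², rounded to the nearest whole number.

326 W/m²

With φ = 47.8°, δ = -3.0°, H = 55.10°: sin φ sin δ = -0.0388, cos φ cos δ cos H = 0.3838, so cos θ_z = 0.3450.
Air mass m = 1/cos θ_z = 1/0.3450 = 2.899; τ^m = 0.88^2.899 = 0.6903.
Surface direct beam = 1370 × 0.3450 × 0.6903 = 326.27 W/m².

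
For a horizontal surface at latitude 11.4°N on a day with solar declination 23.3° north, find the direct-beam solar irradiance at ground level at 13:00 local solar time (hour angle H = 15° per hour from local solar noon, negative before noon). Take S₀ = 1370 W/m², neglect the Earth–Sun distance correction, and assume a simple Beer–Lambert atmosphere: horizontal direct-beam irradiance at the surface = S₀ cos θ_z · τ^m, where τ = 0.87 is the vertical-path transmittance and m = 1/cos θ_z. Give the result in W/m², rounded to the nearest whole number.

1121 W/m²

Hour angle H = 15° × (13 − 12) = 15.00°.
cos θ_z = sin φ sin δ + cos φ cos δ cos H = (0.1977)(0.3955) + (0.9803)(0.9184)(0.9659) = 0.9478.
Air mass m = 1/cos θ_z = 1/0.9478 = 1.055; τ^m = 0.87^1.055 = 0.8634.
Surface direct beam = 1370 × 0.9478 × 0.8634 = 1121.11 W/m².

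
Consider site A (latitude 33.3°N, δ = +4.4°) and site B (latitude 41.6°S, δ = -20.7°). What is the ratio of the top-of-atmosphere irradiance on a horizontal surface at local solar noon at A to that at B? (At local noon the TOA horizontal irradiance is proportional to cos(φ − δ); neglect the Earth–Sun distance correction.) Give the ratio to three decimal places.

0.937

A: cos θ_z = cos(33.3° − (4.4°)) = 0.8755.
B: cos θ_z = cos(-41.6° − (-20.7°)) = 0.9342.
Ratio A/B = 0.8755 / 0.9342 = 0.9372.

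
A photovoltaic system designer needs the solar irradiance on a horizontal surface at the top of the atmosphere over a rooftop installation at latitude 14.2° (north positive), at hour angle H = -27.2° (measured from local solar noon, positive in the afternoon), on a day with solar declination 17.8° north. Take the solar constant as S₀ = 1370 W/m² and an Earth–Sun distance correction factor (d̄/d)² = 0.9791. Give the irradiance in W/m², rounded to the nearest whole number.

1202 W/m²

cos θ_z = sin φ sin δ + cos φ cos δ cos H = (0.2453)(0.3057) + (0.9694)(0.9521)(0.8894) = 0.8959.
Top-of-atmosphere irradiance = S₀ (d̄/d)² cos θ_z = 1370 × 0.9791 × 0.8959 = 1201.73 W/m².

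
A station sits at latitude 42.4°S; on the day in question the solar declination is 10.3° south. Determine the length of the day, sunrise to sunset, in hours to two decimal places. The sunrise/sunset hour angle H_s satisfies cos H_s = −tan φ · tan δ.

13.27 hours

−tan φ tan δ = −(-0.9131)(-0.1817) = -0.1659; H_s = arccos(-0.1659) = 99.55°.
Day length = 2 H_s / 15° h⁻¹ = 199.10° / 15 = 13.273 h.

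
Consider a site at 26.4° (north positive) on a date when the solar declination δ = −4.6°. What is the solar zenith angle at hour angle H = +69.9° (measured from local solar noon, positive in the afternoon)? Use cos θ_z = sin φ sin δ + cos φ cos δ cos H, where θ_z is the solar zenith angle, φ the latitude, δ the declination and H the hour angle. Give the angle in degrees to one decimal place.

cos θ_z = sin(26.4°) sin(-4.6°) + cos(26.4°) cos(-4.6°) cos(69.90°) = -0.0357 + 0.3068 = 0.2711.
θ_z = arccos(0.2711) = 74.27°.

74.3°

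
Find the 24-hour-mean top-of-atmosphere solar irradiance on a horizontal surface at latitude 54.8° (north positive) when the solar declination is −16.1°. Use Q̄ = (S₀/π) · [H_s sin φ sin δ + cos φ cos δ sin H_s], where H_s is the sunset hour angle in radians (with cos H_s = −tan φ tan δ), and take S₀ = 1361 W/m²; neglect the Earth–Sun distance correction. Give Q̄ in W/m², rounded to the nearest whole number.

106 W/m²

−tan φ tan δ = −(1.4176)(-0.2886) = 0.4091; H_s = arccos(0.4091) = 65.85°. In radians, H_s = 1.1493.
H_s sin φ sin δ = 1.1493 × 0.8171 × -0.2773 = -0.2604.
cos φ cos δ sin H_s = 0.5764 × 0.9608 × 0.9125 = 0.5053.
Q̄ = (1361/π) × (-0.2604 + 0.5053) = 433.22 × 0.2449 = 106.10 W/m².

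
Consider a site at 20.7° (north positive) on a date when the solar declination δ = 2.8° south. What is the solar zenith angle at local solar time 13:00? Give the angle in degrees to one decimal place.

Hour angle H = 15° × (13 − 12) = 15.00°.
cos θ_z = sin(20.7°) sin(-2.8°) + cos(20.7°) cos(-2.8°) cos(15.00°) = -0.0173 + 0.9025 = 0.8852.
θ_z = arccos(0.8852) = 27.72°.

27.7°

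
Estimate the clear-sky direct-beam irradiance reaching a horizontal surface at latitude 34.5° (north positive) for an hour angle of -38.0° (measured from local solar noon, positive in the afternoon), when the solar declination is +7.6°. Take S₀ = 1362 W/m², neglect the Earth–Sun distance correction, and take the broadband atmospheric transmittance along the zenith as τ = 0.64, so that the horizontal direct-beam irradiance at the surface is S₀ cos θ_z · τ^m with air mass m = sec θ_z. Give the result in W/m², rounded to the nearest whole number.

cos θ_z = sin φ sin δ + cos φ cos δ cos H = (0.5664)(0.1323) + (0.8241)(0.9912)(0.7880) = 0.7186.
Air mass m = 1/cos θ_z = 1/0.7186 = 1.392; τ^m = 0.64^1.392 = 0.5373.
Surface direct beam = 1362 × 0.7186 × 0.5373 = 525.87 W/m².

526 W/m²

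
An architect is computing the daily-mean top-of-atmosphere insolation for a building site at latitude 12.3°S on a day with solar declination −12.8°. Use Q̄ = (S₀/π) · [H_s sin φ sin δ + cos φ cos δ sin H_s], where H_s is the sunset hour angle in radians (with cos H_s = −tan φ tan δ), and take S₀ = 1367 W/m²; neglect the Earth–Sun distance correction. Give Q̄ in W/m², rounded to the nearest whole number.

447 W/m²

−tan φ tan δ = −(-0.2180)(-0.2272) = -0.0495; H_s = arccos(-0.0495) = 92.84°. In radians, H_s = 1.6204.
H_s sin φ sin δ = 1.6204 × -0.2130 × -0.2215 = 0.0764.
cos φ cos δ sin H_s = 0.9770 × 0.9751 × 0.9988 = 0.9515.
Q̄ = (1367/π) × (0.0764 + 0.9515) = 435.13 × 1.0279 = 447.27 W/m².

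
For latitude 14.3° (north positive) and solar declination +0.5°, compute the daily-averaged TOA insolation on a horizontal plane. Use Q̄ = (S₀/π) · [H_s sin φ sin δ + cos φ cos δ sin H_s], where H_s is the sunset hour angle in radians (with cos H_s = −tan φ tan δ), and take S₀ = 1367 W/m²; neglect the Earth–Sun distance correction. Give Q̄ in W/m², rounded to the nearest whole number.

−tan φ tan δ = −(0.2549)(0.0087) = -0.0022; H_s = arccos(-0.0022) = 90.13°. In radians, H_s = 1.5731.
H_s sin φ sin δ = 1.5731 × 0.2470 × 0.0087 = 0.0034.
cos φ cos δ sin H_s = 0.9690 × 1.0000 × 1.0000 = 0.9690.
Q̄ = (1367/π) × (0.0034 + 0.9690) = 435.13 × 0.9724 = 423.12 W/m².

423 W/m²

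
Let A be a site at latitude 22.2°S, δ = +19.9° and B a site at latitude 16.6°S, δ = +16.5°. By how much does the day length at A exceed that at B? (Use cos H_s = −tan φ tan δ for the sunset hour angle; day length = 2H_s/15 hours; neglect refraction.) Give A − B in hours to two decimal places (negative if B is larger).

-0.46 h

A: H_s = arccos(−tan -22.2° · tan 19.9°) = 81.50°, so 2H_s/15 = 10.8667 h.
B: H_s = arccos(−tan -16.6° · tan 16.5°) = 84.93°, so 2H_s/15 = 11.3240 h.
A − B = 10.8667 − 11.3240 = -0.4573 h.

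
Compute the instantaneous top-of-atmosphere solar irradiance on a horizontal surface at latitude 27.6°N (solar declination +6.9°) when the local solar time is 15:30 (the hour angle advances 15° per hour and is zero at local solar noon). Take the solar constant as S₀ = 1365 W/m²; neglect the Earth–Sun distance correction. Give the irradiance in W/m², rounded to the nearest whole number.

807 W/m²

Hour angle H = 15° × (15.5 − 12) = 52.50°.
cos θ_z = sin(27.6°) sin(6.9°) + cos(27.6°) cos(6.9°) cos(52.50°) = 0.0557 + 0.5356 = 0.5913.
Top-of-atmosphere irradiance = S₀ cos θ_z = 1365 × 0.5913 = 807.12 W/m².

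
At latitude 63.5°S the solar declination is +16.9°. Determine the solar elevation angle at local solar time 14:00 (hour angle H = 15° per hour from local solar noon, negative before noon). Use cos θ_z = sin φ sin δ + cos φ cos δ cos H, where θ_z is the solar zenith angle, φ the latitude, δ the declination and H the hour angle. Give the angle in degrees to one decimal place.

6.3°

Hour angle H = 15° × (14 − 12) = 30.00°.
cos θ_z = sin φ sin δ + cos φ cos δ cos H = (-0.8949)(0.2907) + (0.4462)(0.9568)(0.8660) = 0.1096.
θ_z = arccos(0.1096) = 83.71°, so the elevation is 90° − 83.71° = 6.29°.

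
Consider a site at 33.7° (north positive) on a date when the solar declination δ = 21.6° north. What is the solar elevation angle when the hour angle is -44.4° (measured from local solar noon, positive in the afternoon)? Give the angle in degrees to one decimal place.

cos θ_z = sin(33.7°) sin(21.6°) + cos(33.7°) cos(21.6°) cos(-44.40°) = 0.2043 + 0.5527 = 0.7570.
θ_z = arccos(0.7570) = 40.80°, so the elevation is 90° − 40.80° = 49.20°.

49.2°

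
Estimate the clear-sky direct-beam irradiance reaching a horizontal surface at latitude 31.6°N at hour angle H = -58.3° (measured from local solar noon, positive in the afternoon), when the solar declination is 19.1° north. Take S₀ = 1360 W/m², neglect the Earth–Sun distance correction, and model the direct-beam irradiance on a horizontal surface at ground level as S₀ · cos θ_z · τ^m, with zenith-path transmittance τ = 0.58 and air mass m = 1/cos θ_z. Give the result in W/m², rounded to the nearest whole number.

cos θ_z = sin φ sin δ + cos φ cos δ cos H = (0.5240)(0.3272) + (0.8517)(0.9449)(0.5255) = 0.5944.
Air mass m = 1/cos θ_z = 1/0.5944 = 1.682; τ^m = 0.58^1.682 = 0.4000.
Surface direct beam = 1360 × 0.5944 × 0.4000 = 323.35 W/m².

323 W/m²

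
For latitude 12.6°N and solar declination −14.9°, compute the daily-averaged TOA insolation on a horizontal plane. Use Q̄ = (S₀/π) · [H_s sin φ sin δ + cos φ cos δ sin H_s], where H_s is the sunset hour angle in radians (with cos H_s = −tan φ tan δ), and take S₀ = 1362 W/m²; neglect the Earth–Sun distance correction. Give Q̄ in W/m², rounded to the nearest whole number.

−tan φ tan δ = −(0.2235)(-0.2661) = 0.0595; H_s = arccos(0.0595) = 86.59°. In radians, H_s = 1.5113.
H_s sin φ sin δ = 1.5113 × 0.2181 × -0.2571 = -0.0847.
cos φ cos δ sin H_s = 0.9759 × 0.9664 × 0.9982 = 0.9414.
Q̄ = (1362/π) × (-0.0847 + 0.9414) = 433.54 × 0.8567 = 371.41 W/m².

371 W/m²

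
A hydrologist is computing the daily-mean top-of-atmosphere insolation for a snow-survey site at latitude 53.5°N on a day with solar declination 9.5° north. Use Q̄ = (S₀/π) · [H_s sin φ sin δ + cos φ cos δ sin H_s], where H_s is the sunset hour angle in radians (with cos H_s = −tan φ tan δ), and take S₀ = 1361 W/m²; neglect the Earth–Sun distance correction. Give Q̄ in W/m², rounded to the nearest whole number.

351 W/m²

−tan φ tan δ = −(1.3514)(0.1673) = -0.2261; H_s = arccos(-0.2261) = 103.07°. In radians, H_s = 1.7989.
H_s sin φ sin δ = 1.7989 × 0.8039 × 0.1650 = 0.2386.
cos φ cos δ sin H_s = 0.5948 × 0.9863 × 0.9741 = 0.5715.
Q̄ = (1361/π) × (0.2386 + 0.5715) = 433.22 × 0.8101 = 350.95 W/m².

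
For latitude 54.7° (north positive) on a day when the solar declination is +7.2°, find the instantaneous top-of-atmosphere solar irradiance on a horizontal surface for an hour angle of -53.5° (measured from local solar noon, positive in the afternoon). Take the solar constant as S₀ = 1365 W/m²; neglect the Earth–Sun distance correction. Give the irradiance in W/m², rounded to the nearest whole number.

605 W/m²

cos θ_z = sin φ sin δ + cos φ cos δ cos H = (0.8161)(0.1253) + (0.5779)(0.9921)(0.5948) = 0.4433.
Top-of-atmosphere irradiance = S₀ cos θ_z = 1365 × 0.4433 = 605.10 W/m².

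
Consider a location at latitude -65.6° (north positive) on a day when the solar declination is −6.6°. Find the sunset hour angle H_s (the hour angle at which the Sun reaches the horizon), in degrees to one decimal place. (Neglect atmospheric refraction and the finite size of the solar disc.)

The sunset hour angle satisfies cos H_s = −tan φ tan δ = -0.2551, giving H_s = 104.78°.

104.8°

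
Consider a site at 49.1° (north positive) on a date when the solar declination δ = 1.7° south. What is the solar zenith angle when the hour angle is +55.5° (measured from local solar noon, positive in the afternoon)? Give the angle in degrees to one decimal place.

69.6°

cos θ_z = sin φ sin δ + cos φ cos δ cos H = (0.7559)(-0.0297) + (0.6547)(0.9996)(0.5664) = 0.3482.
θ_z = arccos(0.3482) = 69.62°.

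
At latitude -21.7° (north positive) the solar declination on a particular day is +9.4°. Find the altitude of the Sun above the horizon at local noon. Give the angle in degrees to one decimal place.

58.9°

At local solar noon the hour angle is zero, so the elevation is 90° − |φ − δ| = 90° − |-21.7° − (9.4°)| = 90° − 31.1° = 58.9°.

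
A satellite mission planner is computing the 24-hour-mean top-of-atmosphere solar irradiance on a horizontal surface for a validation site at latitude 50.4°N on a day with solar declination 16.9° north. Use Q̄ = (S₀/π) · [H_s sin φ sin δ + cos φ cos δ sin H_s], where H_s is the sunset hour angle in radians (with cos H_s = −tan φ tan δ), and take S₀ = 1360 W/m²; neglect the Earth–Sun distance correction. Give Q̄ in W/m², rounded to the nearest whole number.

434 W/m²

cos H_s = −tan(50.4°) · tan(16.9°) = -0.3673, so H_s = arccos(-0.3673) = 111.55°. In radians, H_s = 1.9469.
H_s sin φ sin δ = 1.9469 × 0.7705 × 0.2907 = 0.4361.
cos φ cos δ sin H_s = 0.6374 × 0.9568 × 0.9301 = 0.5672.
Q̄ = (1360/π) × (0.4361 + 0.5672) = 432.90 × 1.0033 = 434.33 W/m².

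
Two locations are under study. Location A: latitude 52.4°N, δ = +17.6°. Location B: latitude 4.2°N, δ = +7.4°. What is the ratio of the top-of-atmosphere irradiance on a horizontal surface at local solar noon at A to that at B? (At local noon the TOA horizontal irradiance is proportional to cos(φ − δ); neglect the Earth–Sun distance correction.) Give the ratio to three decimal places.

0.822

A: cos θ_z = cos(52.4° − (17.6°)) = 0.8211.
B: cos θ_z = cos(4.2° − (7.4°)) = 0.9984.
Ratio A/B = 0.8211 / 0.9984 = 0.8224.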